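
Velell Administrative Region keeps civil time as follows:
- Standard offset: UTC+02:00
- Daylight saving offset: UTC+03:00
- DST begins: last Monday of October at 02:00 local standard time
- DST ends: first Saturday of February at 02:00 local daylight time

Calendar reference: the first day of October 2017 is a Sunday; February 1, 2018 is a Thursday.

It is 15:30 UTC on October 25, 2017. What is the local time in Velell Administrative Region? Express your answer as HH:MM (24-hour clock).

1 October 2017 is a Sunday, so Mondays fall on 2, 9, 16, 23, 30; the last is October 30.
1 February 2018 is a Thursday, so the first Saturday is February 3.
At the standard offset (UTC+02:00), 15:30 UTC + 2h = 17:30 Velell Administrative Region standard time.
Daylight saving runs 30 October 2017 – 3 February 2018; the standard-time date in Velell Administrative Region, October 25, 2017, is outside that window, so Velell Administrative Region is on standard time at UTC+02:00.
15:30 UTC + 2h = 17:30 local.

17:30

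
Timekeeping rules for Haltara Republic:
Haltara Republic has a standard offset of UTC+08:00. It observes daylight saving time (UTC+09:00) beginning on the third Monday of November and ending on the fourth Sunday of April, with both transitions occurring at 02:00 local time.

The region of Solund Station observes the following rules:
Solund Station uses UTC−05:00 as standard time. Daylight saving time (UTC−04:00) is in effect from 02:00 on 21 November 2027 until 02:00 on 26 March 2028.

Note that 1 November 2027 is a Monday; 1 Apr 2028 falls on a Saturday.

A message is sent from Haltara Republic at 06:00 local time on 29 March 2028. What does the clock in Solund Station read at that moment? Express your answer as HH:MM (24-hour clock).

16:00

1 November 2027 is a Monday, so the first Monday is November 1 and the third is November 15.
1 April 2028 is a Saturday, so the first Sunday is April 2 and the fourth is April 23.
Daylight saving runs 15 November 2027 – 23 April 2028; 29 March 2028 is inside that window, so Haltara Republic is at UTC+09:00.
06:00 Haltara Republic − 9h = 21:00 UTC (rolling into the previous day, 28 March 2028).
At the standard offset (UTC−05:00), 21:00 UTC − 5h = 16:00 Solund Station standard time.
Daylight saving runs 21 November 2027 – 26 March 2028; the standard-time date in Solund Station, 28 March 2028, is outside that window, so Solund Station is on standard time at UTC−05:00.
21:00 UTC − 5h = 16:00 Solund Station.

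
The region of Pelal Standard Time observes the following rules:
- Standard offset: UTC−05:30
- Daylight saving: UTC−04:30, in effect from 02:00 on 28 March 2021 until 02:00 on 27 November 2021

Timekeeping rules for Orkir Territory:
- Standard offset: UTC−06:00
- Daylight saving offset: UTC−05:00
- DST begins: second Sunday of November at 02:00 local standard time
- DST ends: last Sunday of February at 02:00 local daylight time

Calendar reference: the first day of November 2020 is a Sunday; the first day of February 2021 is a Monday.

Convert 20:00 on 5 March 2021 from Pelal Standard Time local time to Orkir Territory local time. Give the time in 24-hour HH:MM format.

5 March 2021 is outside the daylight-saving period (28 March – 27 November), so Pelal Standard Time is on standard time, UTC−05:30.
20:00 Pelal Standard Time + 5h30m = 01:30 UTC (rolling into the next day, 6 March 2021).
1 November 2020 is a Sunday, so the first Sunday is November 1 and the second is November 8.
1 February 2021 is a Monday, so Sundays fall on 7, 14, 21, 28; the last is February 28.
At the standard offset (UTC−06:00), 01:30 UTC − 6h = 19:30 Orkir Territory standard time (rolling into the previous day, 5 March 2021).
The standard-time date in Orkir Territory, 5 March 2021, is outside the daylight-saving period (8 November 2020 – 28 February 2021), so Orkir Territory is on standard time, UTC−06:00.
01:30 UTC − 6h = 19:30 Orkir Territory (rolling into the previous day, 5 March 2021).

19:30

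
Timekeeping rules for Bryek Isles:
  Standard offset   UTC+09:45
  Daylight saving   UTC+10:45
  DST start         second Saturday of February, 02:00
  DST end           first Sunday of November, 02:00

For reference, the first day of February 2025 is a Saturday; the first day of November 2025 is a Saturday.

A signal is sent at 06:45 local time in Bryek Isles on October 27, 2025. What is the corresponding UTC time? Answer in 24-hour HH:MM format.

20:00

1 February 2025 is a Saturday, so the first Saturday is February 1 and the second is February 8.
1 November 2025 is a Saturday, so the first Sunday is November 2.
October 27, 2025 lies within the daylight-saving period (8 February – 2 November), so Bryek Isles is on daylight time, UTC+10:45.
06:45 local − 10h45m = 20:00 UTC (rolling into the previous day, 26 October 2025).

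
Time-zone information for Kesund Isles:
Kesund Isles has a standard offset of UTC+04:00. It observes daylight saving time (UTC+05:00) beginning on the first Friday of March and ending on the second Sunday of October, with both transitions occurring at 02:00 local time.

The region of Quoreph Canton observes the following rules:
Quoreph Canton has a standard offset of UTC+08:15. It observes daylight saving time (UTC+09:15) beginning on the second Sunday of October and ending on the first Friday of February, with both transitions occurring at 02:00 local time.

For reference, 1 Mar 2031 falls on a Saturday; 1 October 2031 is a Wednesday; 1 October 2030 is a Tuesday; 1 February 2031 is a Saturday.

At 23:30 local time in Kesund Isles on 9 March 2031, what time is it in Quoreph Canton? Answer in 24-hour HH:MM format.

02:45

1 March 2031 is a Saturday, so the first Friday is March 7.
1 October 2031 is a Wednesday, so the first Sunday is October 5 and the second is October 12.
9 March 2031 falls between 7 March and 12 October, so daylight saving is in effect and Kesund Isles is at UTC+05:00.
23:30 Kesund Isles − 5h = 18:30 UTC.
1 October 2030 is a Tuesday, so the first Sunday is October 6 and the second is October 13.
1 February 2031 is a Saturday, so the first Friday is February 7.
At the standard offset (UTC+08:15), 18:30 UTC + 8h15m = 02:45 Quoreph Canton standard time (rolling into the next day, 10 March 2031).
Daylight saving runs 13 October 2030 – 7 February 2031; the standard-time date in Quoreph Canton, 10 March 2031, is outside that window, so Quoreph Canton is on standard time at UTC+08:15.
18:30 UTC + 8h15m = 02:45 Quoreph Canton (rolling into the next day, 10 March 2031).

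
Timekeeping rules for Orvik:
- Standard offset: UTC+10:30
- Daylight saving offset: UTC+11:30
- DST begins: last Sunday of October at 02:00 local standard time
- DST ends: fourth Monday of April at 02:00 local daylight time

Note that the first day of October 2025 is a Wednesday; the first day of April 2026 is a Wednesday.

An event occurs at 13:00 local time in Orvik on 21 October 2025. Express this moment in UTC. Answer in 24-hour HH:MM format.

02:30

1 October 2025 is a Wednesday, so Sundays fall on 5, 12, 19, 26; the last is October 26.
1 April 2026 is a Wednesday, so the first Monday is April 6 and the fourth is April 27.
21 October 2025 is outside the daylight-saving period (26 October 2025 – 27 April 2026), so Orvik is on standard time, UTC+10:30.
13:00 local − 10h30m = 02:30 UTC.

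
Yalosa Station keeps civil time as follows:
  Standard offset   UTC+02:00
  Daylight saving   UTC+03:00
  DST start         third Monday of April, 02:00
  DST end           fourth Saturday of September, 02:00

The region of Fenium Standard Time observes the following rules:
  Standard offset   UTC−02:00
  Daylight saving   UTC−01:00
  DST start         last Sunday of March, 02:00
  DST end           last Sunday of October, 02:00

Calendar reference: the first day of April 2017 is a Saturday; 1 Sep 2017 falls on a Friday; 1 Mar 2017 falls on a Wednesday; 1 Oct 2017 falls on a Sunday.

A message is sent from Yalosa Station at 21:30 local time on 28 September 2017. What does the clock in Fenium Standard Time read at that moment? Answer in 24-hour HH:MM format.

18:30

1 April 2017 is a Saturday, so the first Monday is April 3 and the third is April 17.
1 September 2017 is a Friday, so the first Saturday is September 2 and the fourth is September 23.
Daylight saving runs 17 April – 23 September; 28 September 2017 is outside that window, so Yalosa Station is on standard time at UTC+02:00.
21:30 Yalosa Station − 2h = 19:30 UTC.
1 March 2017 is a Wednesday, so Sundays fall on 5, 12, 19, 26; the last is March 26.
1 October 2017 is a Sunday, so Sundays fall on 1, 8, 15, 22, 29; the last is October 29.
At the standard offset (UTC−02:00), 19:30 UTC − 2h = 17:30 Fenium Standard Time standard time.
The standard-time date in Fenium Standard Time, 28 September 2017, falls between 26 March and 29 October, so daylight saving is in effect and Fenium Standard Time is at UTC−01:00.
19:30 UTC − 1h = 18:30 Fenium Standard Time.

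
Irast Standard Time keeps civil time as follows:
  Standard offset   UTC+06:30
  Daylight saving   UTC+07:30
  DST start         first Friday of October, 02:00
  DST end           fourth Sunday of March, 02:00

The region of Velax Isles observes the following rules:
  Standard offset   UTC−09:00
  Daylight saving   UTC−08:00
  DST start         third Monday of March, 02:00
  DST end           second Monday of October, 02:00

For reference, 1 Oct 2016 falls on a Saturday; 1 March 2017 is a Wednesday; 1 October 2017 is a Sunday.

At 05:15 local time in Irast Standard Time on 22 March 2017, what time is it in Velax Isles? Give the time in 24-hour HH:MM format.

13:45

1 October 2016 is a Saturday, so the first Friday is October 7.
1 March 2017 is a Wednesday, so the first Sunday is March 5 and the fourth is March 26.
22 March 2017 lies within the daylight-saving period (7 October 2016 – 26 March 2017), so Irast Standard Time is on daylight time, UTC+07:30.
05:15 Irast Standard Time − 7h30m = 21:45 UTC (rolling into the previous day, 21 March 2017).
1 March 2017 is a Wednesday, so the first Monday is March 6 and the third is March 20.
1 October 2017 is a Sunday, so the first Monday is October 2 and the second is October 9.
At the standard offset (UTC−09:00), 21:45 UTC − 9h = 12:45 Velax Isles standard time.
Daylight saving runs 20 March – 9 October; the standard-time date in Velax Isles, 21 March 2017, is inside that window, so Velax Isles is at UTC−08:00.
21:45 UTC − 8h = 13:45 Velax Isles.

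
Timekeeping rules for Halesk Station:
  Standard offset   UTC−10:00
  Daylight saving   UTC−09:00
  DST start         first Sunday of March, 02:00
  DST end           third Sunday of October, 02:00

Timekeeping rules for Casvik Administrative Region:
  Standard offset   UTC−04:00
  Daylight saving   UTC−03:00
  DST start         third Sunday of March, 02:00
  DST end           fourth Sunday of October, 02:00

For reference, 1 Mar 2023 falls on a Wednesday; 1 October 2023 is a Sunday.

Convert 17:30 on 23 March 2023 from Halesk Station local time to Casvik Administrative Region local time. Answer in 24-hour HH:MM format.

23:30

1 March 2023 is a Wednesday, so the first Sunday is March 5.
1 October 2023 is a Sunday, so the first Sunday is October 1 and the third is October 15.
23 March 2023 falls between 5 March and 15 October, so daylight saving is in effect and Halesk Station is at UTC−09:00.
17:30 Halesk Station + 9h = 02:30 UTC (rolling into the next day, 24 March 2023).
1 March 2023 is a Wednesday, so the first Sunday is March 5 and the third is March 19.
1 October 2023 is a Sunday, so the first Sunday is October 1 and the fourth is October 22.
At the standard offset (UTC−04:00), 02:30 UTC − 4h = 22:30 Casvik Administrative Region standard time (rolling into the previous day, 23 March 2023).
The standard-time date in Casvik Administrative Region, 23 March 2023, falls between 19 March and 22 October, so daylight saving is in effect and Casvik Administrative Region is at UTC−03:00.
02:30 UTC − 3h = 23:30 Casvik Administrative Region (rolling into the previous day, 23 March 2023).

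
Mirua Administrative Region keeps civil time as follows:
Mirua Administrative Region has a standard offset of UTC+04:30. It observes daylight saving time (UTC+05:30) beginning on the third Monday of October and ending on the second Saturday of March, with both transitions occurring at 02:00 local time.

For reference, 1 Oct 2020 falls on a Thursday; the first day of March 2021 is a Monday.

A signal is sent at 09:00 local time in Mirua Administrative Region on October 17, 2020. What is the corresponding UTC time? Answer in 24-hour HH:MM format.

04:30

1 October 2020 is a Thursday, so the first Monday is October 5 and the third is October 19.
1 March 2021 is a Monday, so the first Saturday is March 6 and the second is March 13.
Daylight saving runs 19 October 2020 – 13 March 2021; October 17, 2020 is outside that window, so Mirua Administrative Region is on standard time at UTC+04:30.
09:00 local − 4h30m = 04:30 UTC.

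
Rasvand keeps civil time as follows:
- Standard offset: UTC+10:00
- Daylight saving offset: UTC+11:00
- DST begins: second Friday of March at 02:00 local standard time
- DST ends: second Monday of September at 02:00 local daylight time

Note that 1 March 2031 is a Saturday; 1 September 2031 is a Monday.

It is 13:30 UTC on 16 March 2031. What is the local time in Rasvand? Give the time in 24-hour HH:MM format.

00:30

1 March 2031 is a Saturday, so the first Friday is March 7 and the second is March 14.
1 September 2031 is a Monday, so the first Monday is September 1 and the second is September 8.
At the standard offset (UTC+10:00), 13:30 UTC + 10h = 23:30 Rasvand standard time.
Daylight saving runs 14 March – 8 September; the standard-time date in Rasvand, 16 March 2031, is inside that window, so Rasvand is at UTC+11:00.
13:30 UTC + 11h = 00:30 local (rolling into the next day, 17 March 2031).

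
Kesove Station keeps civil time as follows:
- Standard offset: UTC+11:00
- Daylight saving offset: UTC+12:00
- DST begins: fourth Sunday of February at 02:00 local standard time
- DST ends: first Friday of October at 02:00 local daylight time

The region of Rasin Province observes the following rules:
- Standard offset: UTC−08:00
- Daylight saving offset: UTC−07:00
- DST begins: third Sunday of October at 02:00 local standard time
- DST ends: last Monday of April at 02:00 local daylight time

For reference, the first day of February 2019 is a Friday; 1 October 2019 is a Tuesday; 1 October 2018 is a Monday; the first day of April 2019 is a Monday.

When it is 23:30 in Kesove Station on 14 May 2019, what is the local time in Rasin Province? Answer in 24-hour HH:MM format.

03:30

1 February 2019 is a Friday, so the first Sunday is February 3 and the fourth is February 24.
1 October 2019 is a Tuesday, so the first Friday is October 4.
14 May 2019 lies within the daylight-saving period (24 February – 4 October), so Kesove Station is on daylight time, UTC+12:00.
23:30 Kesove Station − 12h = 11:30 UTC.
1 October 2018 is a Monday, so the first Sunday is October 7 and the third is October 21.
1 April 2019 is a Monday, so Mondays fall on 1, 8, 15, 22, 29; the last is April 29.
At the standard offset (UTC−08:00), 11:30 UTC − 8h = 03:30 Rasin Province standard time.
Daylight saving runs 21 October 2018 – 29 April 2019; the standard-time date in Rasin Province, 14 May 2019, is outside that window, so Rasin Province is on standard time at UTC−08:00.
11:30 UTC − 8h = 03:30 Rasin Province.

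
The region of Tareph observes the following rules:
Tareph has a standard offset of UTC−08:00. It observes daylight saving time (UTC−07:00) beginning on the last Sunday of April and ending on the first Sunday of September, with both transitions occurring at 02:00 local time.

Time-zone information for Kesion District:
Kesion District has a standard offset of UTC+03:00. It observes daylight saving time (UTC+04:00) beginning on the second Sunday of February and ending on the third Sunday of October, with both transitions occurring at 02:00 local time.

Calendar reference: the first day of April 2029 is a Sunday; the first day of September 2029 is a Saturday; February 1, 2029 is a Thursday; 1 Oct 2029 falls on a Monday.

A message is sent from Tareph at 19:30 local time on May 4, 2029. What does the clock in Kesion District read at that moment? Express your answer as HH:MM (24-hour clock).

06:30

1 April 2029 is a Sunday, so Sundays fall on 1, 8, 15, 22, 29; the last is April 29.
1 September 2029 is a Saturday, so the first Sunday is September 2.
May 4, 2029 lies within the daylight-saving period (29 April – 2 September), so Tareph is on daylight time, UTC−07:00.
19:30 Tareph + 7h = 02:30 UTC (rolling into the next day, 5 May 2029).
1 February 2029 is a Thursday, so the first Sunday is February 4 and the second is February 11.
1 October 2029 is a Monday, so the first Sunday is October 7 and the third is October 21.
At the standard offset (UTC+03:00), 02:30 UTC + 3h = 05:30 Kesion District standard time.
The standard-time date in Kesion District, May 5, 2029, lies within the daylight-saving period (11 February – 21 October), so Kesion District is on daylight time, UTC+04:00.
02:30 UTC + 4h = 06:30 Kesion District.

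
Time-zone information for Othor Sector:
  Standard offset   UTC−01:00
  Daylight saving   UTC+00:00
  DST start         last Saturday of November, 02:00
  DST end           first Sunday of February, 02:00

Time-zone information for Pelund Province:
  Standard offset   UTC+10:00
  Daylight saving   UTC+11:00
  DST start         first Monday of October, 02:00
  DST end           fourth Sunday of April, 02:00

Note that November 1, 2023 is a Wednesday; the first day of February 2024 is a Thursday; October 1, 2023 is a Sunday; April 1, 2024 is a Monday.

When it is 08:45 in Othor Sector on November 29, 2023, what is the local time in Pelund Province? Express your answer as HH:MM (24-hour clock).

19:45

1 November 2023 is a Wednesday, so Saturdays fall on 4, 11, 18, 25; the last is November 25.
1 February 2024 is a Thursday, so the first Sunday is February 4.
November 29, 2023 falls between 25 November 2023 and 4 February 2024, so daylight saving is in effect and Othor Sector is at UTC+00:00.
08:45 Othor Sector − 0h = 08:45 UTC.
1 October 2023 is a Sunday, so the first Monday is October 2.
1 April 2024 is a Monday, so the first Sunday is April 7 and the fourth is April 28.
At the standard offset (UTC+10:00), 08:45 UTC + 10h = 18:45 Pelund Province standard time.
The standard-time date in Pelund Province, November 29, 2023, lies within the daylight-saving period (2 October 2023 – 28 April 2024), so Pelund Province is on daylight time, UTC+11:00.
08:45 UTC + 11h = 19:45 Pelund Province.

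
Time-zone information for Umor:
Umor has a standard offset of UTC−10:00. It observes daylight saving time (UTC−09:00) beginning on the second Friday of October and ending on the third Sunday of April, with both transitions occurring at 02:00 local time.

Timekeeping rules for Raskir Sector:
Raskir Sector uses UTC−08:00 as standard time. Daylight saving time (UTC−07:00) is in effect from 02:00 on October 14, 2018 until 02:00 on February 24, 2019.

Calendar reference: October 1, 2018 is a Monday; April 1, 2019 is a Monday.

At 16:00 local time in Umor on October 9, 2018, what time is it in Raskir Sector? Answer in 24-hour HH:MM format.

18:00

1 October 2018 is a Monday, so the first Friday is October 5 and the second is October 12.
1 April 2019 is a Monday, so the first Sunday is April 7 and the third is April 21.
Daylight saving runs 12 October 2018 – 21 April 2019; October 9, 2018 is outside that window, so Umor is on standard time at UTC−10:00.
16:00 Umor + 10h = 02:00 UTC (rolling into the next day, 10 October 2018).
At the standard offset (UTC−08:00), 02:00 UTC − 8h = 18:00 Raskir Sector standard time (rolling into the previous day, 9 October 2018).
The standard-time date in Raskir Sector, October 9, 2018, is outside the daylight-saving period (14 October 2018 – 24 February 2019), so Raskir Sector is on standard time, UTC−08:00.
02:00 UTC − 8h = 18:00 Raskir Sector (rolling into the previous day, 9 October 2018).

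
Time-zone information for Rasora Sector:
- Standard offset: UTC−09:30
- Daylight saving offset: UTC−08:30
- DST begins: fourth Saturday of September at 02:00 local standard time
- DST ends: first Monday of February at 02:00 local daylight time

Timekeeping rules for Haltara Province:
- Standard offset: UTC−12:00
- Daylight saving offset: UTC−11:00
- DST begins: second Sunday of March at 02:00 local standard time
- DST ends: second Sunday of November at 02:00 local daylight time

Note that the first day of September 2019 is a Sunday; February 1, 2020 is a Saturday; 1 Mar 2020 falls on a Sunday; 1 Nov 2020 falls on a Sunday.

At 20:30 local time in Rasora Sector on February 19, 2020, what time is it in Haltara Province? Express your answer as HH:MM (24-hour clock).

1 September 2019 is a Sunday, so the first Saturday is September 7 and the fourth is September 28.
1 February 2020 is a Saturday, so the first Monday is February 3.
Daylight saving runs 28 September 2019 – 3 February 2020; February 19, 2020 is outside that window, so Rasora Sector is on standard time at UTC−09:30.
20:30 Rasora Sector + 9h30m = 06:00 UTC (rolling into the next day, 20 February 2020).
1 March 2020 is a Sunday, so the first Sunday is March 1 and the second is March 8.
1 November 2020 is a Sunday, so the first Sunday is November 1 and the second is November 8.
At the standard offset (UTC−12:00), 06:00 UTC − 12h = 18:00 Haltara Province standard time (rolling into the previous day, 19 February 2020).
Daylight saving runs 8 March – 8 November; the standard-time date in Haltara Province, February 19, 2020, is outside that window, so Haltara Province is on standard time at UTC−12:00.
06:00 UTC − 12h = 18:00 Haltara Province (rolling into the previous day, 19 February 2020).

18:00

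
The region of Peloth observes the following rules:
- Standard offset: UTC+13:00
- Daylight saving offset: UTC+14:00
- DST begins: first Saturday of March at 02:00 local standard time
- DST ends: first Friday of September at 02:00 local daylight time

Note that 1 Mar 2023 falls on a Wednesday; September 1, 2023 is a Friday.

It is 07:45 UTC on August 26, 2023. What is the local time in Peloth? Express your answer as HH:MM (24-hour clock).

21:45

1 March 2023 is a Wednesday, so the first Saturday is March 4.
1 September 2023 is a Friday, so the first Friday is September 1.
At the standard offset (UTC+13:00), 07:45 UTC + 13h = 20:45 Peloth standard time.
Daylight saving runs 4 March – 1 September; the standard-time date in Peloth, August 26, 2023, is inside that window, so Peloth is at UTC+14:00.
07:45 UTC + 14h = 21:45 local.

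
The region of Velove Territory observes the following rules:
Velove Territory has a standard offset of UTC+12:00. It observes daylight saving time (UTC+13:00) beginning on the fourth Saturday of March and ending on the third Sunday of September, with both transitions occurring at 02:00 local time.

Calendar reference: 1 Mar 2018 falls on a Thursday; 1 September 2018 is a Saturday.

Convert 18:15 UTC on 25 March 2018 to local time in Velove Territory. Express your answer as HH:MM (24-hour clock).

1 March 2018 is a Thursday, so the first Saturday is March 3 and the fourth is March 24.
1 September 2018 is a Saturday, so the first Sunday is September 2 and the third is September 16.
At the standard offset (UTC+12:00), 18:15 UTC + 12h = 06:15 Velove Territory standard time (rolling into the next day, 26 March 2018).
The standard-time date in Velove Territory, 26 March 2018, falls between 24 March and 16 September, so daylight saving is in effect and Velove Territory is at UTC+13:00.
18:15 UTC + 13h = 07:15 local (rolling into the next day, 26 March 2018).

07:15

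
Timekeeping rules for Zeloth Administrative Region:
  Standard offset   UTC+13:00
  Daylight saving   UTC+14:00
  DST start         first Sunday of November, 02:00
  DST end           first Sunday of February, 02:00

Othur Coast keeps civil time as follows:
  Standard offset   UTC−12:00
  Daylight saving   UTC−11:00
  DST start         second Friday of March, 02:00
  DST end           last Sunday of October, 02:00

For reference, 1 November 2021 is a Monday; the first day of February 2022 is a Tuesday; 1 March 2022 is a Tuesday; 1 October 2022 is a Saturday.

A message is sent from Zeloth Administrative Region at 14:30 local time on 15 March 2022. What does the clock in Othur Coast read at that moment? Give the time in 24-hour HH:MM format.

1 November 2021 is a Monday, so the first Sunday is November 7.
1 February 2022 is a Tuesday, so the first Sunday is February 6.
Daylight saving runs 7 November 2021 – 6 February 2022; 15 March 2022 is outside that window, so Zeloth Administrative Region is on standard time at UTC+13:00.
14:30 Zeloth Administrative Region − 13h = 01:30 UTC.
1 March 2022 is a Tuesday, so the first Friday is March 4 and the second is March 11.
1 October 2022 is a Saturday, so Sundays fall on 2, 9, 16, 23, 30; the last is October 30.
At the standard offset (UTC−12:00), 01:30 UTC − 12h = 13:30 Othur Coast standard time (rolling into the previous day, 14 March 2022).
Daylight saving runs 11 March – 30 October; the standard-time date in Othur Coast, 14 March 2022, is inside that window, so Othur Coast is at UTC−11:00.
01:30 UTC − 11h = 14:30 Othur Coast (rolling into the previous day, 14 March 2022).

14:30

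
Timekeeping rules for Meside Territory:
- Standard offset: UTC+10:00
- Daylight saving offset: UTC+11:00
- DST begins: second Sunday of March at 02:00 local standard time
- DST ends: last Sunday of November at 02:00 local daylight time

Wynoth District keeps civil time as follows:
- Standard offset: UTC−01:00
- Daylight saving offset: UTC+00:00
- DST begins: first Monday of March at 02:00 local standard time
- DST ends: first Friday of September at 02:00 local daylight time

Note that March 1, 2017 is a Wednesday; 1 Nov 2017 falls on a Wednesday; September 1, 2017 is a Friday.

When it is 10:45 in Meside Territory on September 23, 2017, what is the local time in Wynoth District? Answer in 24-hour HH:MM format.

22:45

1 March 2017 is a Wednesday, so the first Sunday is March 5 and the second is March 12.
1 November 2017 is a Wednesday, so Sundays fall on 5, 12, 19, 26; the last is November 26.
Daylight saving runs 12 March – 26 November; September 23, 2017 is inside that window, so Meside Territory is at UTC+11:00.
10:45 Meside Territory − 11h = 23:45 UTC (rolling into the previous day, 22 September 2017).
1 March 2017 is a Wednesday, so the first Monday is March 6.
1 September 2017 is a Friday, so the first Friday is September 1.
At the standard offset (UTC−01:00), 23:45 UTC − 1h = 22:45 Wynoth District standard time.
The standard-time date in Wynoth District, September 22, 2017, does not fall between 6 March and 1 September, so daylight saving is not in effect and Wynoth District is at UTC−01:00.
23:45 UTC − 1h = 22:45 Wynoth District.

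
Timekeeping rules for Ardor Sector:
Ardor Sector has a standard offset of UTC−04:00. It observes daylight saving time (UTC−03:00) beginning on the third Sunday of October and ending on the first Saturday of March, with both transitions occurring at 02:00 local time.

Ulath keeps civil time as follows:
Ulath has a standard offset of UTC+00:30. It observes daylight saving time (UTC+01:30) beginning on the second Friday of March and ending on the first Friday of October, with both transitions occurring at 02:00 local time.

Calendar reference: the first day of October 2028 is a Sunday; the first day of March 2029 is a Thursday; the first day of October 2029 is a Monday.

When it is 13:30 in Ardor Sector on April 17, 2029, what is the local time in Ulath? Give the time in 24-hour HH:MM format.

1 October 2028 is a Sunday, so the first Sunday is October 1 and the third is October 15.
1 March 2029 is a Thursday, so the first Saturday is March 3.
April 17, 2029 is outside the daylight-saving period (15 October 2028 – 3 March 2029), so Ardor Sector is on standard time, UTC−04:00.
13:30 Ardor Sector + 4h = 17:30 UTC.
1 March 2029 is a Thursday, so the first Friday is March 2 and the second is March 9.
1 October 2029 is a Monday, so the first Friday is October 5.
At the standard offset (UTC+00:30), 17:30 UTC + 0h30m = 18:00 Ulath standard time.
The standard-time date in Ulath, April 17, 2029, falls between 9 March and 5 October, so daylight saving is in effect and Ulath is at UTC+01:30.
17:30 UTC + 1h30m = 19:00 Ulath.

19:00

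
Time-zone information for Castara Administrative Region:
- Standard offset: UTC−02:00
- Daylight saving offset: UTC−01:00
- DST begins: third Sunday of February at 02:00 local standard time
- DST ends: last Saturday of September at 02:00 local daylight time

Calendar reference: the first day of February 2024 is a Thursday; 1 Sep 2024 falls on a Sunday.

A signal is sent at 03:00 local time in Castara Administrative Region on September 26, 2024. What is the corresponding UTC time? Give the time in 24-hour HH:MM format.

1 February 2024 is a Thursday, so the first Sunday is February 4 and the third is February 18.
1 September 2024 is a Sunday, so Saturdays fall on 7, 14, 21, 28; the last is September 28.
September 26, 2024 falls between 18 February and 28 September, so daylight saving is in effect and Castara Administrative Region is at UTC−01:00.
03:00 local + 1h = 04:00 UTC.

04:00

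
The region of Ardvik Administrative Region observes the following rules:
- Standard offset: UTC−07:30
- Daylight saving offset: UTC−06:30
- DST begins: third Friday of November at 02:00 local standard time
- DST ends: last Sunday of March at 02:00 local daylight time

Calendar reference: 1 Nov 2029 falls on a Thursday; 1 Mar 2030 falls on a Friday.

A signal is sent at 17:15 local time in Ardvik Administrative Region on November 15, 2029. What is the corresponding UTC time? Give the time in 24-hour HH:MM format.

00:45

1 November 2029 is a Thursday, so the first Friday is November 2 and the third is November 16.
1 March 2030 is a Friday, so Sundays fall on 3, 10, 17, 24, 31; the last is March 31.
November 15, 2029 is outside the daylight-saving period (16 November 2029 – 31 March 2030), so Ardvik Administrative Region is on standard time, UTC−07:30.
17:15 local + 7h30m = 00:45 UTC (rolling into the next day, 16 November 2029).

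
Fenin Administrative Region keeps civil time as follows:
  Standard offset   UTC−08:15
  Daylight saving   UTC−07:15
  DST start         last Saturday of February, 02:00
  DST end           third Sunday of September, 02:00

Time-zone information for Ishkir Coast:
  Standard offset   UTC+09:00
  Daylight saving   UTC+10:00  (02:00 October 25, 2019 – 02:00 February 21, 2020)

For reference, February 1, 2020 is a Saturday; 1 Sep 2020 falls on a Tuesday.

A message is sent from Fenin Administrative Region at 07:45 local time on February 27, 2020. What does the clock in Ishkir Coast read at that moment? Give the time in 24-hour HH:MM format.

1 February 2020 is a Saturday, so Saturdays fall on 1, 8, 15, 22, 29; the last is February 29.
1 September 2020 is a Tuesday, so the first Sunday is September 6 and the third is September 20.
Daylight saving runs 29 February – 20 September; February 27, 2020 is outside that window, so Fenin Administrative Region is on standard time at UTC−08:15.
07:45 Fenin Administrative Region + 8h15m = 16:00 UTC.
At the standard offset (UTC+09:00), 16:00 UTC + 9h = 01:00 Ishkir Coast standard time (rolling into the next day, 28 February 2020).
The standard-time date in Ishkir Coast, February 28, 2020, does not fall between 25 October 2019 and 21 February 2020, so daylight saving is not in effect and Ishkir Coast is at UTC+09:00.
16:00 UTC + 9h = 01:00 Ishkir Coast (rolling into the next day, 28 February 2020).

01:00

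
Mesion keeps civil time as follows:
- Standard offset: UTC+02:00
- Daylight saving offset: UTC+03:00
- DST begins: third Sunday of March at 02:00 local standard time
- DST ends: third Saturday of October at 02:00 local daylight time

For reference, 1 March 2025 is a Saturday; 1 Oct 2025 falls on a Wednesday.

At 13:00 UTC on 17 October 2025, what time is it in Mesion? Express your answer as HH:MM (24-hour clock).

16:00

1 March 2025 is a Saturday, so the first Sunday is March 2 and the third is March 16.
1 October 2025 is a Wednesday, so the first Saturday is October 4 and the third is October 18.
At the standard offset (UTC+02:00), 13:00 UTC + 2h = 15:00 Mesion standard time.
The standard-time date in Mesion, 17 October 2025, lies within the daylight-saving period (16 March – 18 October), so Mesion is on daylight time, UTC+03:00.
13:00 UTC + 3h = 16:00 local.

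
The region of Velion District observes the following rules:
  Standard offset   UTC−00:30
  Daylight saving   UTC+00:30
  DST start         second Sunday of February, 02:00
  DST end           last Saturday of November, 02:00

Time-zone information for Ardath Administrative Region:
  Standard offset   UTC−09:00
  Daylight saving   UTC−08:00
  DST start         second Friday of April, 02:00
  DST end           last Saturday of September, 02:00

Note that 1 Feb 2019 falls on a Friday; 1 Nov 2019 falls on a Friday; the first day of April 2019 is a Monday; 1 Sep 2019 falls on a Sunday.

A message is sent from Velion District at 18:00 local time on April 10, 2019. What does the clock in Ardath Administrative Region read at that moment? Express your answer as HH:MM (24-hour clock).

1 February 2019 is a Friday, so the first Sunday is February 3 and the second is February 10.
1 November 2019 is a Friday, so Saturdays fall on 2, 9, 16, 23, 30; the last is November 30.
Daylight saving runs 10 February – 30 November; April 10, 2019 is inside that window, so Velion District is at UTC+00:30.
18:00 Velion District − 0h30m = 17:30 UTC.
1 April 2019 is a Monday, so the first Friday is April 5 and the second is April 12.
1 September 2019 is a Sunday, so Saturdays fall on 7, 14, 21, 28; the last is September 28.
At the standard offset (UTC−09:00), 17:30 UTC − 9h = 08:30 Ardath Administrative Region standard time.
The standard-time date in Ardath Administrative Region, April 10, 2019, does not fall between 12 April and 28 September, so daylight saving is not in effect and Ardath Administrative Region is at UTC−09:00.
17:30 UTC − 9h = 08:30 Ardath Administrative Region.

08:30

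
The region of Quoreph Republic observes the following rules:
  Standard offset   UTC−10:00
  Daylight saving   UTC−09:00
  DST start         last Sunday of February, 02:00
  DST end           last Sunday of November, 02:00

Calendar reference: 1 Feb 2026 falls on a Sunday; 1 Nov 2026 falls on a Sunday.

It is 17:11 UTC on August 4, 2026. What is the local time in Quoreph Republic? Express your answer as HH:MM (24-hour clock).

08:11

1 February 2026 is a Sunday, so Sundays fall on 1, 8, 15, 22; the last is February 22.
1 November 2026 is a Sunday, so Sundays fall on 1, 8, 15, 22, 29; the last is November 29.
At the standard offset (UTC−10:00), 17:11 UTC − 10h = 07:11 Quoreph Republic standard time.
The standard-time date in Quoreph Republic, August 4, 2026, falls between 22 February and 29 November, so daylight saving is in effect and Quoreph Republic is at UTC−09:00.
17:11 UTC − 9h = 08:11 local.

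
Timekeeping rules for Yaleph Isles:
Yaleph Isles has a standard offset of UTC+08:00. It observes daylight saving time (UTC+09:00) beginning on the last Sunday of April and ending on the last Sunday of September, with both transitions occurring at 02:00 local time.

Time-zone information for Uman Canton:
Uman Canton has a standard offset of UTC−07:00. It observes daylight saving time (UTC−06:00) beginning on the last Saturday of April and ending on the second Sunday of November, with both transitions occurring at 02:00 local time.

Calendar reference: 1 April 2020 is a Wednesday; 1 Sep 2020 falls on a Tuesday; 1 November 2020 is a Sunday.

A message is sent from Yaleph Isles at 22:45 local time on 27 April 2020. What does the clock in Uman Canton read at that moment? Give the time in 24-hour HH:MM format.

1 April 2020 is a Wednesday, so Sundays fall on 5, 12, 19, 26; the last is April 26.
1 September 2020 is a Tuesday, so Sundays fall on 6, 13, 20, 27; the last is September 27.
27 April 2020 falls between 26 April and 27 September, so daylight saving is in effect and Yaleph Isles is at UTC+09:00.
22:45 Yaleph Isles − 9h = 13:45 UTC.
1 April 2020 is a Wednesday, so Saturdays fall on 4, 11, 18, 25; the last is April 25.
1 November 2020 is a Sunday, so the first Sunday is November 1 and the second is November 8.
At the standard offset (UTC−07:00), 13:45 UTC − 7h = 06:45 Uman Canton standard time.
The standard-time date in Uman Canton, 27 April 2020, falls between 25 April and 8 November, so daylight saving is in effect and Uman Canton is at UTC−06:00.
13:45 UTC − 6h = 07:45 Uman Canton.

07:45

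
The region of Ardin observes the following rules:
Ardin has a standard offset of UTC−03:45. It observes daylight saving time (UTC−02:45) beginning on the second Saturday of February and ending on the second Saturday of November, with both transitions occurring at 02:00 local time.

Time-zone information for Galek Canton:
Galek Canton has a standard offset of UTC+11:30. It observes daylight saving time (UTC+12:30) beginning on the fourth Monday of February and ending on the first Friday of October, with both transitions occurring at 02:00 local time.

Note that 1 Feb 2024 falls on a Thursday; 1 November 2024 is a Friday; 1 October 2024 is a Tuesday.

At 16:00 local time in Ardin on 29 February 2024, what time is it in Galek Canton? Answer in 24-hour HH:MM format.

1 February 2024 is a Thursday, so the first Saturday is February 3 and the second is February 10.
1 November 2024 is a Friday, so the first Saturday is November 2 and the second is November 9.
29 February 2024 lies within the daylight-saving period (10 February – 9 November), so Ardin is on daylight time, UTC−02:45.
16:00 Ardin + 2h45m = 18:45 UTC.
1 February 2024 is a Thursday, so the first Monday is February 5 and the fourth is February 26.
1 October 2024 is a Tuesday, so the first Friday is October 4.
At the standard offset (UTC+11:30), 18:45 UTC + 11h30m = 06:15 Galek Canton standard time (rolling into the next day, 1 March 2024).
The standard-time date in Galek Canton, 1 March 2024, falls between 26 February and 4 October, so daylight saving is in effect and Galek Canton is at UTC+12:30.
18:45 UTC + 12h30m = 07:15 Galek Canton (rolling into the next day, 1 March 2024).

07:15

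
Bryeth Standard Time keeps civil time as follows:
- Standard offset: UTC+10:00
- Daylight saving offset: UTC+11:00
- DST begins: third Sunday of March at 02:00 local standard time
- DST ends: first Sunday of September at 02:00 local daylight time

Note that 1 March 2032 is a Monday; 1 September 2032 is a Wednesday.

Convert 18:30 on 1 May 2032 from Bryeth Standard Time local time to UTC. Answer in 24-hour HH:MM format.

1 March 2032 is a Monday, so the first Sunday is March 7 and the third is March 21.
1 September 2032 is a Wednesday, so the first Sunday is September 5.
1 May 2032 lies within the daylight-saving period (21 March – 5 September), so Bryeth Standard Time is on daylight time, UTC+11:00.
18:30 local − 11h = 07:30 UTC.

07:30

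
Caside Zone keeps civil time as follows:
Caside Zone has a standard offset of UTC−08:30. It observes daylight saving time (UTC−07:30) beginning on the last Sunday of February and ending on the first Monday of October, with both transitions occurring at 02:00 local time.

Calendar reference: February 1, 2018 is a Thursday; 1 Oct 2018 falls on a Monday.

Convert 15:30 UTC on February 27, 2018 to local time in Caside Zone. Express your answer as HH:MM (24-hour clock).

08:00

1 February 2018 is a Thursday, so Sundays fall on 4, 11, 18, 25; the last is February 25.
1 October 2018 is a Monday, so the first Monday is October 1.
At the standard offset (UTC−08:30), 15:30 UTC − 8h30m = 07:00 Caside Zone standard time.
Daylight saving runs 25 February – 1 October; the standard-time date in Caside Zone, February 27, 2018, is inside that window, so Caside Zone is at UTC−07:30.
15:30 UTC − 7h30m = 08:00 local.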